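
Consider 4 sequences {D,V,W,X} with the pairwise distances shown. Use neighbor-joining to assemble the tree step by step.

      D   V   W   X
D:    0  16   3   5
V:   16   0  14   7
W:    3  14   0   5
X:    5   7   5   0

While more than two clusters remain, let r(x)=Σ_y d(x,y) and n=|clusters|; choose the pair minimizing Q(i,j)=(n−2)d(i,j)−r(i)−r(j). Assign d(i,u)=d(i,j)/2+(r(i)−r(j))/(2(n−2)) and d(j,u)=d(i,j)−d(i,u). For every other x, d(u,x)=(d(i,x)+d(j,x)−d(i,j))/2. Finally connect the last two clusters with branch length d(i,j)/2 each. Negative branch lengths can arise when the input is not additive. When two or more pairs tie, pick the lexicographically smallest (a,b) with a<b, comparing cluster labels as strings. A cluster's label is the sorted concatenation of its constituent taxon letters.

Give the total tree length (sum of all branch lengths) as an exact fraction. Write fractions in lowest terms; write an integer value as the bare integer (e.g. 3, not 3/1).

15

step 1: merge (D,W) at d=3, Q=-40; branch lengths D→2, W→1; new cluster DW
  updated: d(DW,V)=27/2, d(DW,X)=7/2
step 2: merge (DW,V) at d=27/2, Q=-24; branch lengths DW→5, V→17/2; new cluster DVW
  updated: d(DVW,X)=-3/2
step 3: merge (DVW,X) at d=-3/2; branch lengths DVW→-3/4, X→-3/4; new cluster DVWX
final tree: (((D:2,W:1):5,V:17/2):-3/4,X:-3/4)
total length: 15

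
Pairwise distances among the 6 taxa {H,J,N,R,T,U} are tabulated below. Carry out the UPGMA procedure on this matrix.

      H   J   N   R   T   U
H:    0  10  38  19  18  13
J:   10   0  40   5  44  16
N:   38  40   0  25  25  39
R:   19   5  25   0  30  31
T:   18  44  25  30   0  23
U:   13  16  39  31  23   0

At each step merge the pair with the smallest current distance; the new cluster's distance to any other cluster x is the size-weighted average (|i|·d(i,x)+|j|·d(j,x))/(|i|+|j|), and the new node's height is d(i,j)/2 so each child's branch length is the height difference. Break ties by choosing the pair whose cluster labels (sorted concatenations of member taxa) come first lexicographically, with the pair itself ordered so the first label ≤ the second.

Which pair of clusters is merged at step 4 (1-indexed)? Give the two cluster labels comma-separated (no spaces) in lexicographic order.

N,T

step 1: merge (J,R) at d=5; branch lengths J→5/2, R→5/2; new cluster JR
  updated: d(H,JR)=29/2, d(JR,N)=65/2, d(JR,T)=37, d(JR,U)=47/2
step 2: merge (H,U) at d=13; branch lengths H→13/2, U→13/2; new cluster HU
  updated: d(HU,JR)=19, d(HU,N)=77/2, d(HU,T)=41/2
step 3: merge (HU,JR) at d=19; branch lengths HU→3, JR→7; new cluster HJRU
  updated: d(HJRU,N)=71/2, d(HJRU,T)=115/4
step 4: merge (N,T) at d=25; branch lengths N→25/2, T→25/2; new cluster NT
  updated: d(HJRU,NT)=257/8
step 5: merge (HJRU,NT) at d=257/8; branch lengths HJRU→105/16, NT→57/16; new cluster HJNRTU
final tree: (((H:13/2,U:13/2):3,(J:5/2,R:5/2):7):105/16,(N:25/2,T:25/2):57/16)
total length: 505/8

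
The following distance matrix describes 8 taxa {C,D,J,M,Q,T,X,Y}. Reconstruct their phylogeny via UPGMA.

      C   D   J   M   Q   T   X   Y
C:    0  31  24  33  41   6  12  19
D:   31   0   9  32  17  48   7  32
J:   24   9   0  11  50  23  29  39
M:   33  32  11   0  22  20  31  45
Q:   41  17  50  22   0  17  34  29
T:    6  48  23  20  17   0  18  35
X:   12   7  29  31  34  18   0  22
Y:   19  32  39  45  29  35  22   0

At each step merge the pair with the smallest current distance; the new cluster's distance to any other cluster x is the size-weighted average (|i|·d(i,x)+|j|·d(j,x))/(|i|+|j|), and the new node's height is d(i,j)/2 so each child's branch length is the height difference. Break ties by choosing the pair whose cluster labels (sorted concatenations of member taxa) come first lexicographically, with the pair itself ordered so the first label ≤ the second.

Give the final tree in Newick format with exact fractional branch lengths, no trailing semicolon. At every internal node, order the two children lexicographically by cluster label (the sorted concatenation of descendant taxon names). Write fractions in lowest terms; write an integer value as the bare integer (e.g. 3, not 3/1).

1. join C+T (d=6) ⇒ CT; edges |C|=3, |T|=3
  updated: d(CT,D)=79/2, d(CT,J)=47/2, d(CT,M)=53/2, d(CT,Q)=29, d(CT,X)=15, d(CT,Y)=27
2. join D+X (d=7) ⇒ DX; edges |D|=7/2, |X|=7/2
  updated: d(CT,DX)=109/4, d(DX,J)=19, d(DX,M)=63/2, d(DX,Q)=51/2, d(DX,Y)=27
3. join J+M (d=11) ⇒ JM; edges |J|=11/2, |M|=11/2
  updated: d(CT,JM)=25, d(DX,JM)=101/4, d(JM,Q)=36, d(JM,Y)=42
4. join CT+JM (d=25) ⇒ CJMT; edges |CT|=19/2, |JM|=7
  updated: d(CJMT,DX)=105/4, d(CJMT,Q)=65/2, d(CJMT,Y)=69/2
5. join DX+Q (d=51/2) ⇒ DQX; edges |DX|=37/4, |Q|=51/4
  updated: d(CJMT,DQX)=85/3, d(DQX,Y)=83/3
6. join DQX+Y (d=83/3) ⇒ DQXY; edges |DQX|=13/12, |Y|=83/6
  updated: d(CJMT,DQXY)=239/8
7. join CJMT+DQXY (d=239/8) ⇒ CDJMQTXY; edges |CJMT|=39/16, |DQXY|=53/48
final tree: (((C:3,T:3):19/2,(J:11/2,M:11/2):7):39/16,(((D:7/2,X:7/2):37/4,Q:51/4):13/12,Y:83/6):53/48)
total length: 1943/24

(((C:3,T:3):19/2,(J:11/2,M:11/2):7):39/16,(((D:7/2,X:7/2):37/4,Q:51/4):13/12,Y:83/6):53/48)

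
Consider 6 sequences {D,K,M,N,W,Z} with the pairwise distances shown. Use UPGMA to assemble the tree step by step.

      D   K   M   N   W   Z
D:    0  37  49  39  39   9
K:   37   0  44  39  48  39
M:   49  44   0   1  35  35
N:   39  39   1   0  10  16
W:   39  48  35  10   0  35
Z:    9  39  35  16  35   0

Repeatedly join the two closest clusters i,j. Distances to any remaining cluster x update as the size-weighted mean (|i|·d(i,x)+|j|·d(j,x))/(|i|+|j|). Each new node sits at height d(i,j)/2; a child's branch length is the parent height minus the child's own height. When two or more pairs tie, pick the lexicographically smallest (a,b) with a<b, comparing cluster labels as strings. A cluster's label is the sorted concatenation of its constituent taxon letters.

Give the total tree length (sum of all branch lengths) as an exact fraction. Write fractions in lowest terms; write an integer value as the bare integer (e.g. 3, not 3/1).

iteration 1: select M,N (d=1); attach at lengths (1/2, 1/2); label the merged cluster MN
  updated: d(D,MN)=44, d(K,MN)=83/2, d(MN,W)=45/2, d(MN,Z)=51/2
iteration 2: select D,Z (d=9); attach at lengths (9/2, 9/2); label the merged cluster DZ
  updated: d(DZ,K)=38, d(DZ,MN)=139/4, d(DZ,W)=37
iteration 3: select MN,W (d=45/2); attach at lengths (43/4, 45/4); label the merged cluster MNW
  updated: d(DZ,MNW)=71/2, d(K,MNW)=131/3
iteration 4: select DZ,MNW (d=71/2); attach at lengths (53/4, 13/2); label the merged cluster DMNWZ
  updated: d(DMNWZ,K)=207/5
iteration 5: select DMNWZ,K (d=207/5); attach at lengths (59/20, 207/10); label the merged cluster DKMNWZ
final tree: (((D:9/2,Z:9/2):53/4,((M:1/2,N:1/2):43/4,W:45/4):13/2):59/20,K:207/10)
total length: 377/5

377/5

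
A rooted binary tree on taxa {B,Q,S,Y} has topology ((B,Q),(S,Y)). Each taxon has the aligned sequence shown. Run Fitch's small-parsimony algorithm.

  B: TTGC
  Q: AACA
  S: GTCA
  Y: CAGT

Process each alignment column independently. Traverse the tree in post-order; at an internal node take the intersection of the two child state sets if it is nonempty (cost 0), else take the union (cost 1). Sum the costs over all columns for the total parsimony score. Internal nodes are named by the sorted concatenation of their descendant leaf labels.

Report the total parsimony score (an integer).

site 0, node BQ: B={T} ∪ Q={A} → {A,T} (+1)
site 0, node SY: S={G} ∪ Y={C} → {C,G} (+1)
site 0, node BQSY: BQ={A,T} ∪ SY={C,G} → {A,C,G,T} (+1)
site 1, node BQ: B={T} ∪ Q={A} → {A,T} (+1)
site 1, node SY: S={T} ∪ Y={A} → {A,T} (+1)
site 1, node BQSY: BQ={A,T} ∩ SY={A,T} → {A,T} (+0)
site 2, node BQ: B={G} ∪ Q={C} → {C,G} (+1)
site 2, node SY: S={C} ∪ Y={G} → {C,G} (+1)
site 2, node BQSY: BQ={C,G} ∩ SY={C,G} → {C,G} (+0)
site 3, node BQ: B={C} ∪ Q={A} → {A,C} (+1)
site 3, node SY: S={A} ∪ Y={T} → {A,T} (+1)
site 3, node BQSY: BQ={A,C} ∩ SY={A,T} → {A} (+0)
per-site changes: [3, 2, 2, 2]; total = 9

9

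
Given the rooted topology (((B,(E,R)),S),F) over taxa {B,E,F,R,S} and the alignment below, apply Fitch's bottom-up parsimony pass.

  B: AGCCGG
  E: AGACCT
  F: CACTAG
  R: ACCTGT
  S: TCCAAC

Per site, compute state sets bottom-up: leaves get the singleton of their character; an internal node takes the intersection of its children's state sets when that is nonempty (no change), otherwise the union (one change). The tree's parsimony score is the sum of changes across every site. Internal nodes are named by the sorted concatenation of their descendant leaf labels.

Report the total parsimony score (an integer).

[col 0] ER: children E:{A}, R:{A} ∩→ {A}; cost 0
[col 0] BER: children B:{A}, ER:{A} ∩→ {A}; cost 0
[col 0] BERS: children BER:{A}, S:{T} ∪→ {A,T}; cost 1
[col 0] BEFRS: children BERS:{A,T}, F:{C} ∪→ {A,C,T}; cost 1
[col 1] ER: children E:{G}, R:{C} ∪→ {C,G}; cost 1
[col 1] BER: children B:{G}, ER:{C,G} ∩→ {G}; cost 0
[col 1] BERS: children BER:{G}, S:{C} ∪→ {C,G}; cost 1
[col 1] BEFRS: children BERS:{C,G}, F:{A} ∪→ {A,C,G}; cost 1
[col 2] ER: children E:{A}, R:{C} ∪→ {A,C}; cost 1
[col 2] BER: children B:{C}, ER:{A,C} ∩→ {C}; cost 0
[col 2] BERS: children BER:{C}, S:{C} ∩→ {C}; cost 0
[col 2] BEFRS: children BERS:{C}, F:{C} ∩→ {C}; cost 0
[col 3] ER: children E:{C}, R:{T} ∪→ {C,T}; cost 1
[col 3] BER: children B:{C}, ER:{C,T} ∩→ {C}; cost 0
[col 3] BERS: children BER:{C}, S:{A} ∪→ {A,C}; cost 1
[col 3] BEFRS: children BERS:{A,C}, F:{T} ∪→ {A,C,T}; cost 1
[col 4] ER: children E:{C}, R:{G} ∪→ {C,G}; cost 1
[col 4] BER: children B:{G}, ER:{C,G} ∩→ {G}; cost 0
[col 4] BERS: children BER:{G}, S:{A} ∪→ {A,G}; cost 1
[col 4] BEFRS: children BERS:{A,G}, F:{A} ∩→ {A}; cost 0
[col 5] ER: children E:{T}, R:{T} ∩→ {T}; cost 0
[col 5] BER: children B:{G}, ER:{T} ∪→ {G,T}; cost 1
[col 5] BERS: children BER:{G,T}, S:{C} ∪→ {C,G,T}; cost 1
[col 5] BEFRS: children BERS:{C,G,T}, F:{G} ∩→ {G}; cost 0
per-site changes: [2, 3, 1, 3, 2, 2]; total = 13

13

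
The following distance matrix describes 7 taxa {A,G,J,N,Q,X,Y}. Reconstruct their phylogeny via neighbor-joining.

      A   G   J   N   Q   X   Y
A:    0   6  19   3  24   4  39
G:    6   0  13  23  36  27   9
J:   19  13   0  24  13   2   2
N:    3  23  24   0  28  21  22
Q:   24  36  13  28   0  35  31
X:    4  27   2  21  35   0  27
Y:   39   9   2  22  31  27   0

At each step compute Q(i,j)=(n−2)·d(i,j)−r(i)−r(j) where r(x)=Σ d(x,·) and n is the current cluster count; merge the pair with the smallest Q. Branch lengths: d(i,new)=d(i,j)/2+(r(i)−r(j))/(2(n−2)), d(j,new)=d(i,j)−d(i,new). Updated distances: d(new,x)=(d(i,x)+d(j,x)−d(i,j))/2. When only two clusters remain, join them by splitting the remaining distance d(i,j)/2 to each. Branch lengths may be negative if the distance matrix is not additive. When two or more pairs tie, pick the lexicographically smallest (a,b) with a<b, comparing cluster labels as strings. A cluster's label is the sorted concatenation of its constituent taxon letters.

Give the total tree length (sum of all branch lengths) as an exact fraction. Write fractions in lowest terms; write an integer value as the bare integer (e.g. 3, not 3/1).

831/16

iteration 1: select A,N (d=3, Q=-201); attach at lengths (-11/10, 41/10); label the merged cluster AN
  updated: d(AN,G)=13, d(AN,J)=20, d(AN,Q)=49/2, d(AN,X)=11, d(AN,Y)=29
iteration 2: select G,Y (d=9, Q=-160); attach at lengths (9/2, 9/2); label the merged cluster GY
  updated: d(AN,GY)=33/2, d(GY,J)=3, d(GY,Q)=29, d(GY,X)=45/2
iteration 3: select AN,X (d=11, Q=-219/2); attach at lengths (23/4, 21/4); label the merged cluster ANX
  updated: d(ANX,GY)=14, d(ANX,J)=11/2, d(ANX,Q)=97/4
iteration 4: select ANX,GY (d=14, Q=-247/4); attach at lengths (103/16, 121/16); label the merged cluster AGNXY
  updated: d(AGNXY,J)=-11/4, d(AGNXY,Q)=157/8
iteration 5: select AGNXY,J (d=-11/4, Q=-239/8); attach at lengths (31/16, -75/16); label the merged cluster AGJNXY
  updated: d(AGJNXY,Q)=283/16
iteration 6: select AGJNXY,Q (d=283/16); attach at lengths (283/32, 283/32); label the merged cluster AGJNQXY
final tree: (((((A:-11/10,N:41/10):23/4,X:21/4):103/16,(G:9/2,Y:9/2):121/16):31/16,J:-75/16):283/32,Q:283/32)
total length: 831/16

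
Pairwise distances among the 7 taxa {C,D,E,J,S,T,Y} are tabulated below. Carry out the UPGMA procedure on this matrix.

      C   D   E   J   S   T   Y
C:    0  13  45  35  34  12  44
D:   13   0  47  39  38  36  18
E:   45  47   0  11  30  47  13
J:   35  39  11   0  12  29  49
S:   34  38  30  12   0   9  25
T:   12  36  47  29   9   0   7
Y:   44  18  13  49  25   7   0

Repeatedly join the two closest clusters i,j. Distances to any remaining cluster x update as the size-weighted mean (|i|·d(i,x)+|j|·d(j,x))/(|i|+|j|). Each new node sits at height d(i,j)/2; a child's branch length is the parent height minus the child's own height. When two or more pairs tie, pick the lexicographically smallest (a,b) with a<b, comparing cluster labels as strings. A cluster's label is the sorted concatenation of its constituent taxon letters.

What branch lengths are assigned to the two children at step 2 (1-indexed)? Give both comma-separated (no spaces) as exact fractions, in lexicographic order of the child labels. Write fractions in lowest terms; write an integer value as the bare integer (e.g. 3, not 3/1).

11/2,11/2

1. join T+Y (d=7) ⇒ TY; edges |T|=7/2, |Y|=7/2
  updated: d(C,TY)=28, d(D,TY)=27, d(E,TY)=30, d(J,TY)=39, d(S,TY)=17
2. join E+J (d=11) ⇒ EJ; edges |E|=11/2, |J|=11/2
  updated: d(C,EJ)=40, d(D,EJ)=43, d(EJ,S)=21, d(EJ,TY)=69/2
3. join C+D (d=13) ⇒ CD; edges |C|=13/2, |D|=13/2
  updated: d(CD,EJ)=83/2, d(CD,S)=36, d(CD,TY)=55/2
4. join S+TY (d=17) ⇒ STY; edges |S|=17/2, |TY|=5
  updated: d(CD,STY)=91/3, d(EJ,STY)=30
5. join EJ+STY (d=30) ⇒ EJSTY; edges |EJ|=19/2, |STY|=13/2
  updated: d(CD,EJSTY)=174/5
6. join CD+EJSTY (d=174/5) ⇒ CDEJSTY; edges |CD|=109/10, |EJSTY|=12/5
final tree: ((C:13/2,D:13/2):109/10,((E:11/2,J:11/2):19/2,(S:17/2,(T:7/2,Y:7/2):5):13/2):12/5)
total length: 369/5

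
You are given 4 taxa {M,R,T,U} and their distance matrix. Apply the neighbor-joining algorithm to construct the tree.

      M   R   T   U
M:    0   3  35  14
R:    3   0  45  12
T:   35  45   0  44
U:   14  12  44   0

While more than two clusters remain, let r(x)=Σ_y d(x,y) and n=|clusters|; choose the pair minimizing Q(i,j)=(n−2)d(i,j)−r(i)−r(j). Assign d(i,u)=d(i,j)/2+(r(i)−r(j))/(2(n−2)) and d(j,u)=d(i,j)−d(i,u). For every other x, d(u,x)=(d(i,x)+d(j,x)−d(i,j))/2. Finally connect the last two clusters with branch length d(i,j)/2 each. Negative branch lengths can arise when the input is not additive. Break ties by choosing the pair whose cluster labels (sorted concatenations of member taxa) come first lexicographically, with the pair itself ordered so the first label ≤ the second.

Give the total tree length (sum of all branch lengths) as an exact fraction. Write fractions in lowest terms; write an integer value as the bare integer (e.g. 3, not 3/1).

step 1: merge (M,R) at d=3, Q=-106; branch lengths M→-1/2, R→7/2; new cluster MR
  updated: d(MR,T)=77/2, d(MR,U)=23/2
step 2: merge (MR,T) at d=77/2, Q=-94; branch lengths MR→3, T→71/2; new cluster MRT
  updated: d(MRT,U)=17/2
step 3: merge (MRT,U) at d=17/2; branch lengths MRT→17/4, U→17/4; new cluster MRTU
final tree: (((M:-1/2,R:7/2):3,T:71/2):17/4,U:17/4)
total length: 50

50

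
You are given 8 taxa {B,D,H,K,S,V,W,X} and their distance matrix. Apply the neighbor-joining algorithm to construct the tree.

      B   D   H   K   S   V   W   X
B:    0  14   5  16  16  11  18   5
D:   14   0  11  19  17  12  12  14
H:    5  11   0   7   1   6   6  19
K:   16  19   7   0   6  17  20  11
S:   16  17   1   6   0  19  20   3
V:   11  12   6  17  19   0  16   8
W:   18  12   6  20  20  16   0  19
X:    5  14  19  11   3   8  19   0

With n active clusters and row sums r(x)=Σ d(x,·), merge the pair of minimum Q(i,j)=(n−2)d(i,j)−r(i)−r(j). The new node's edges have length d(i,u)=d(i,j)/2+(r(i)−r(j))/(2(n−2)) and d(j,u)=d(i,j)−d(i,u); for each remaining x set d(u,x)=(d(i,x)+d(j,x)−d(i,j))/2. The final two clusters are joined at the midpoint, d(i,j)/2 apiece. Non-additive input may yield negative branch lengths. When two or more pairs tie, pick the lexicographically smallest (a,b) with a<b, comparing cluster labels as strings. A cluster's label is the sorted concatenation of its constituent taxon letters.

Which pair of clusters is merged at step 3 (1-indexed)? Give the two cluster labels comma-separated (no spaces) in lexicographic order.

D,W

iteration 1: select S,X (d=3, Q=-143); attach at lengths (7/4, 5/4); label the merged cluster SX
  updated: d(B,SX)=9, d(D,SX)=14, d(H,SX)=17/2, d(K,SX)=7, d(SX,V)=12, d(SX,W)=18
iteration 2: select K,SX (d=7, Q=-239/2); attach at lengths (21/4, 7/4); label the merged cluster KSX
  updated: d(B,KSX)=9, d(D,KSX)=13, d(H,KSX)=17/4, d(KSX,V)=11, d(KSX,W)=31/2
iteration 3: select D,W (d=12, Q=-163/2); attach at lengths (85/16, 107/16); label the merged cluster DW
  updated: d(B,DW)=10, d(DW,H)=5/2, d(DW,KSX)=33/4, d(DW,V)=8
iteration 4: select DW,V (d=8, Q=-163/4); attach at lengths (67/24, 125/24); label the merged cluster DVW
  updated: d(B,DVW)=13/2, d(DVW,H)=1/4, d(DVW,KSX)=45/8
iteration 5: select B,KSX (d=9, Q=-171/8); attach at lengths (157/32, 131/32); label the merged cluster BKSX
  updated: d(BKSX,DVW)=25/16, d(BKSX,H)=1/8
iteration 6: select BKSX,DVW (d=25/16, Q=-31/16); attach at lengths (23/32, 27/32); label the merged cluster BDKSVWX
  updated: d(BDKSVWX,H)=-19/32
iteration 7: select BDKSVWX,H (d=-19/32); attach at lengths (-19/64, -19/64); label the merged cluster BDHKSVWX
final tree: (((B:157/32,(K:21/4,(S:7/4,X:5/4):7/4):131/32):23/32,((D:85/16,W:107/16):67/24,V:125/24):27/32):-19/64,H:-19/64)
total length: 1279/32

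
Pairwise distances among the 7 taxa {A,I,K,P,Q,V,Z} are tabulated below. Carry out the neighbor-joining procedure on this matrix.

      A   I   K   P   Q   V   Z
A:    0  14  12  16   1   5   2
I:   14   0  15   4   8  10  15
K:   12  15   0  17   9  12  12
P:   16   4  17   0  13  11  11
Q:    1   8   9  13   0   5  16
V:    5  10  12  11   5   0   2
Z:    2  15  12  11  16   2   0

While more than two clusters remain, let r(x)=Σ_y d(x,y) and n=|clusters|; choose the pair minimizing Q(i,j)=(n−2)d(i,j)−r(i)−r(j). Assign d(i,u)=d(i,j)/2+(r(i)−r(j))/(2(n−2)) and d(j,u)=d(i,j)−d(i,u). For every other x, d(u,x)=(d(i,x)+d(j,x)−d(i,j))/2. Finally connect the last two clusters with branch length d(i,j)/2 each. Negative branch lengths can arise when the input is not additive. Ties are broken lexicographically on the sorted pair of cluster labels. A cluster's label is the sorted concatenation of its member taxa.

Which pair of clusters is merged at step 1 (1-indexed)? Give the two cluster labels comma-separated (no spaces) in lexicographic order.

I,P

step 1: merge (I,P) at d=4, Q=-118; branch lengths I→7/5, P→13/5; new cluster IP
  updated: d(A,IP)=13, d(IP,K)=14, d(IP,Q)=17/2, d(IP,V)=17/2, d(IP,Z)=11
step 2: merge (A,Q) at d=1, Q=-137/2; branch lengths A→-5/16, Q→21/16; new cluster AQ
  updated: d(AQ,IP)=41/4, d(AQ,K)=10, d(AQ,V)=9/2, d(AQ,Z)=17/2
step 3: merge (V,Z) at d=2, Q=-109/2; branch lengths V→-1/12, Z→25/12; new cluster VZ
  updated: d(AQ,VZ)=11/2, d(IP,VZ)=35/4, d(K,VZ)=11
step 4: merge (AQ,K) at d=10, Q=-163/4; branch lengths AQ→43/16, K→117/16; new cluster AKQ
  updated: d(AKQ,IP)=57/8, d(AKQ,VZ)=13/4
step 5: merge (AKQ,IP) at d=57/8, Q=-153/8; branch lengths AKQ→13/16, IP→101/16; new cluster AIKPQ
  updated: d(AIKPQ,VZ)=39/16
step 6: merge (AIKPQ,VZ) at d=39/16; branch lengths AIKPQ→39/32, VZ→39/32; new cluster AIKPQVZ
final tree: ((((A:-5/16,Q:21/16):43/16,K:117/16):13/16,(I:7/5,P:13/5):101/16):39/32,(V:-1/12,Z:25/12):39/32)
total length: 425/16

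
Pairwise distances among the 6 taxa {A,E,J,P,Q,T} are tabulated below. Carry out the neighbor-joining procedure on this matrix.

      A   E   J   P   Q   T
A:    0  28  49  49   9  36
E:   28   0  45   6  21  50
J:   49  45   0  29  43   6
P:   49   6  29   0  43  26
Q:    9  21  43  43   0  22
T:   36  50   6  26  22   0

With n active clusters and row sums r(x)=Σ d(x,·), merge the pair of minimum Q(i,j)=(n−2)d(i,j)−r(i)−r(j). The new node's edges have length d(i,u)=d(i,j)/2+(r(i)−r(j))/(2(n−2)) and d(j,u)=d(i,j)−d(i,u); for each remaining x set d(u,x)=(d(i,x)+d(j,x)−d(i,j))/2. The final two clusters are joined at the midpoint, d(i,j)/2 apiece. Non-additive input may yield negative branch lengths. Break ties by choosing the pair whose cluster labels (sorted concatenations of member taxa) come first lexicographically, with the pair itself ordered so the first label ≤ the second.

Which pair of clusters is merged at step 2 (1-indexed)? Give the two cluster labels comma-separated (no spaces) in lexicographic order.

iteration 1: select J,T (d=6, Q=-288); attach at lengths (7, -1); label the merged cluster JT
  updated: d(A,JT)=79/2, d(E,JT)=89/2, d(JT,P)=49/2, d(JT,Q)=59/2
iteration 2: select E,P (d=6, Q=-204); attach at lengths (-5/6, 41/6); label the merged cluster EP
  updated: d(A,EP)=71/2, d(EP,JT)=63/2, d(EP,Q)=29
iteration 3: select A,Q (d=9, Q=-267/2); attach at lengths (69/8, 3/8); label the merged cluster AQ
  updated: d(AQ,EP)=111/4, d(AQ,JT)=30
iteration 4: select AQ,EP (d=111/4, Q=-357/4); attach at lengths (105/8, 117/8); label the merged cluster AEPQ
  updated: d(AEPQ,JT)=135/8
iteration 5: select AEPQ,JT (d=135/8); attach at lengths (135/16, 135/16); label the merged cluster AEJPQT
final tree: (((A:69/8,Q:3/8):105/8,(E:-5/6,P:41/6):117/8):135/16,(J:7,T:-1):135/16)
total length: 525/8

E,P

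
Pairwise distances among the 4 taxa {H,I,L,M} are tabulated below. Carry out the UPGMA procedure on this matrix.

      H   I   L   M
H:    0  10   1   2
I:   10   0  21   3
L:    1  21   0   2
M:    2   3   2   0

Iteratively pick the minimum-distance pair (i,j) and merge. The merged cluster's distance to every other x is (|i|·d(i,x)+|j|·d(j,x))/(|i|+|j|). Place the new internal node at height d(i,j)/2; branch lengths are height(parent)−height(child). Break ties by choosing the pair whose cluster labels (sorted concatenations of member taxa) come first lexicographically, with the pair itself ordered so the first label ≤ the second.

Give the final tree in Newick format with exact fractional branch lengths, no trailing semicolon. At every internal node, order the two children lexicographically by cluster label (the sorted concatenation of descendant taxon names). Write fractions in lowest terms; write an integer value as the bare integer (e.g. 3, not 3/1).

iteration 1: select H,L (d=1); attach at lengths (1/2, 1/2); label the merged cluster HL
  updated: d(HL,I)=31/2, d(HL,M)=2
iteration 2: select HL,M (d=2); attach at lengths (1/2, 1); label the merged cluster HLM
  updated: d(HLM,I)=34/3
iteration 3: select HLM,I (d=34/3); attach at lengths (14/3, 17/3); label the merged cluster HILM
final tree: (((H:1/2,L:1/2):1/2,M:1):14/3,I:17/3)
total length: 77/6

(((H:1/2,L:1/2):1/2,M:1):14/3,I:17/3)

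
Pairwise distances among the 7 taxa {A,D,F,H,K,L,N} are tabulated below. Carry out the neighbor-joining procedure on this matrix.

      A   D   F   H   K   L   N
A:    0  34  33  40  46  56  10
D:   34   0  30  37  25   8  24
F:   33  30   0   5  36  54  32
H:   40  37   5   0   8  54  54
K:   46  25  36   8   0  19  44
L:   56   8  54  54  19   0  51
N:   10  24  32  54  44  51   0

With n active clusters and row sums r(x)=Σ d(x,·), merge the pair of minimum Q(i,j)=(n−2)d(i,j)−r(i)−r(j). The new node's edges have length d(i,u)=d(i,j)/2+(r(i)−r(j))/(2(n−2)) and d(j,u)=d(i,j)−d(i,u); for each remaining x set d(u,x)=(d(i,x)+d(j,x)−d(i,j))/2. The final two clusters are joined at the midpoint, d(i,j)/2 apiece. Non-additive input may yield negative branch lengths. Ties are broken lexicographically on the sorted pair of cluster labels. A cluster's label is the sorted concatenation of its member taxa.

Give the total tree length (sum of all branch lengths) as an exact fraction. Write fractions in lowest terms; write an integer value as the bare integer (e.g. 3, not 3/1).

643/8

step 1: merge (A,N) at d=10, Q=-384; branch lengths A→27/5, N→23/5; new cluster AN
  updated: d(AN,D)=24, d(AN,F)=55/2, d(AN,H)=42, d(AN,K)=40, d(AN,L)=97/2
step 2: merge (F,H) at d=5, Q=-557/2; branch lengths F→53/16, H→27/16; new cluster FH
  updated: d(AN,FH)=129/4, d(D,FH)=31, d(FH,K)=39/2, d(FH,L)=103/2
step 3: merge (D,L) at d=8, Q=-191; branch lengths D→-5/2, L→21/2; new cluster DL
  updated: d(AN,DL)=129/4, d(DL,FH)=149/4, d(DL,K)=18
step 4: merge (AN,FH) at d=129/4, Q=-129; branch lengths AN→20, FH→49/4; new cluster AFHN
  updated: d(AFHN,DL)=149/8, d(AFHN,K)=109/8
step 5: merge (AFHN,DL) at d=149/8, Q=-201/4; branch lengths AFHN→57/8, DL→23/2; new cluster ADFHLN
  updated: d(ADFHLN,K)=13/2
step 6: merge (ADFHLN,K) at d=13/2; branch lengths ADFHLN→13/4, K→13/4; new cluster ADFHKLN
final tree: ((((A:27/5,N:23/5):20,(F:53/16,H:27/16):49/4):57/8,(D:-5/2,L:21/2):23/2):13/4,K:13/4)
total length: 643/8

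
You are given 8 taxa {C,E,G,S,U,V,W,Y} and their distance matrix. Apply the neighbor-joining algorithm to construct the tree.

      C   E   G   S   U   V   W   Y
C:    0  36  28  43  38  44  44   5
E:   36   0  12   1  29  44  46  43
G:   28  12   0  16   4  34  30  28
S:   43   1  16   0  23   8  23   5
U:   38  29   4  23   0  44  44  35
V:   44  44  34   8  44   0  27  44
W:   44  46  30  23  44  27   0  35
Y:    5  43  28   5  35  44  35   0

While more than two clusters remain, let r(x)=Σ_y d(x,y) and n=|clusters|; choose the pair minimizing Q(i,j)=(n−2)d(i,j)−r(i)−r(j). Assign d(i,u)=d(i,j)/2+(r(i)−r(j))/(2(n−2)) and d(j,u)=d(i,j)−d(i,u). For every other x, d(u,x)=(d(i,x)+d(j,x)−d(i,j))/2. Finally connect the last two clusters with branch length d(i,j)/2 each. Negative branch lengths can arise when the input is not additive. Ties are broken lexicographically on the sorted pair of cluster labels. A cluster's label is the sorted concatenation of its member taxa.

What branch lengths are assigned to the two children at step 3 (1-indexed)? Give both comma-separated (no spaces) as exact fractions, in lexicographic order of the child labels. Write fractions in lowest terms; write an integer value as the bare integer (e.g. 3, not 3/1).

195/16,237/16

iteration 1: select C,Y (d=5, Q=-403); attach at lengths (73/12, -13/12); label the merged cluster CY
  updated: d(CY,E)=37, d(CY,G)=51/2, d(CY,S)=43/2, d(CY,U)=34, d(CY,V)=83/2, d(CY,W)=37
iteration 2: select G,U (d=4, Q=-559/2); attach at lengths (-73/20, 153/20); label the merged cluster GU
  updated: d(CY,GU)=111/4, d(E,GU)=37/2, d(GU,S)=35/2, d(GU,V)=37, d(GU,W)=35
iteration 3: select V,W (d=27, Q=-435/2); attach at lengths (195/16, 237/16); label the merged cluster VW
  updated: d(CY,VW)=103/4, d(E,VW)=63/2, d(GU,VW)=45/2, d(S,VW)=2
iteration 4: select E,S (d=1, Q=-127); attach at lengths (49/6, -43/6); label the merged cluster ES
  updated: d(CY,ES)=115/4, d(ES,GU)=35/2, d(ES,VW)=65/4
iteration 5: select CY,VW (d=103/4, Q=-381/4); attach at lengths (277/16, 135/16); label the merged cluster CVWY
  updated: d(CVWY,ES)=77/8, d(CVWY,GU)=49/4
iteration 6: select CVWY,ES (d=77/8, Q=-315/8); attach at lengths (35/16, 119/16); label the merged cluster CESVWY
  updated: d(CESVWY,GU)=161/16
iteration 7: select CESVWY,GU (d=161/16); attach at lengths (161/32, 161/32); label the merged cluster CEGSUVWY
final tree: ((((C:73/12,Y:-13/12):277/16,(V:195/16,W:237/16):135/16):35/16,(E:49/6,S:-43/6):119/16):161/32,(G:-73/20,U:153/20):161/32)
total length: 1319/16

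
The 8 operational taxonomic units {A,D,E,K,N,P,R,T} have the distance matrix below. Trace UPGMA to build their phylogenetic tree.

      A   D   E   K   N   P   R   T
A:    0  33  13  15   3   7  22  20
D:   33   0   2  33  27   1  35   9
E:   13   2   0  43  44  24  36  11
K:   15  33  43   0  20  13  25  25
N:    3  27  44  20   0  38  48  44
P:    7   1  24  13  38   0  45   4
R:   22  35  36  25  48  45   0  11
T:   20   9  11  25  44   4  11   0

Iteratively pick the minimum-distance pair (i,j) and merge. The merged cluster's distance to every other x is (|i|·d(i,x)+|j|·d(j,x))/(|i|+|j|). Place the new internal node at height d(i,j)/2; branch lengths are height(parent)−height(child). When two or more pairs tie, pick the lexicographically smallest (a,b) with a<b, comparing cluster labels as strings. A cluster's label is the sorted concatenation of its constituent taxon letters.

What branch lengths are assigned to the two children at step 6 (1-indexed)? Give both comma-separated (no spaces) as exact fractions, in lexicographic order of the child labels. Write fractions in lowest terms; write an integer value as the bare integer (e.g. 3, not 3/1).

step 1: merge (D,P) at d=1; branch lengths D→1/2, P→1/2; new cluster DP
  updated: d(A,DP)=20, d(DP,E)=13, d(DP,K)=23, d(DP,N)=65/2, d(DP,R)=40, d(DP,T)=13/2
step 2: merge (A,N) at d=3; branch lengths A→3/2, N→3/2; new cluster AN
  updated: d(AN,DP)=105/4, d(AN,E)=57/2, d(AN,K)=35/2, d(AN,R)=35, d(AN,T)=32
step 3: merge (DP,T) at d=13/2; branch lengths DP→11/4, T→13/4; new cluster DPT
  updated: d(AN,DPT)=169/6, d(DPT,E)=37/3, d(DPT,K)=71/3, d(DPT,R)=91/3
step 4: merge (DPT,E) at d=37/3; branch lengths DPT→35/12, E→37/6; new cluster DEPT
  updated: d(AN,DEPT)=113/4, d(DEPT,K)=57/2, d(DEPT,R)=127/4
step 5: merge (AN,K) at d=35/2; branch lengths AN→29/4, K→35/4; new cluster AKN
  updated: d(AKN,DEPT)=85/3, d(AKN,R)=95/3
step 6: merge (AKN,DEPT) at d=85/3; branch lengths AKN→65/12, DEPT→8; new cluster ADEKNPT
  updated: d(ADEKNPT,R)=222/7
step 7: merge (ADEKNPT,R) at d=222/7; branch lengths ADEKNPT→71/42, R→111/7; new cluster ADEKNPRT
final tree: ((((A:3/2,N:3/2):29/4,K:35/4):65/12,(((D:1/2,P:1/2):11/4,T:13/4):35/12,E:37/6):8):71/42,R:111/7)
total length: 1387/21

65/12,8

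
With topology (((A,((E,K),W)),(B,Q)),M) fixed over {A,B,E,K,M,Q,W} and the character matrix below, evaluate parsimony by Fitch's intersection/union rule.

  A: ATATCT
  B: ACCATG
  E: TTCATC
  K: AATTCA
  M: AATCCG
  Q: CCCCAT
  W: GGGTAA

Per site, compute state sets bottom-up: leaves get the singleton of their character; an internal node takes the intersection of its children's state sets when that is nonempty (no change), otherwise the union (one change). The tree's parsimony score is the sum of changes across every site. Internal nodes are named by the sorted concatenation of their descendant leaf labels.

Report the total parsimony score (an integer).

site 0, node EK: E={T} ∪ K={A} → {A,T} (+1)
site 0, node EKW: EK={A,T} ∪ W={G} → {A,G,T} (+1)
site 0, node AEKW: A={A} ∩ EKW={A,G,T} → {A} (+0)
site 0, node BQ: B={A} ∪ Q={C} → {A,C} (+1)
site 0, node ABEKQW: AEKW={A} ∩ BQ={A,C} → {A} (+0)
site 0, node ABEKMQW: ABEKQW={A} ∩ M={A} → {A} (+0)
site 1, node EK: E={T} ∪ K={A} → {A,T} (+1)
site 1, node EKW: EK={A,T} ∪ W={G} → {A,G,T} (+1)
site 1, node AEKW: A={T} ∩ EKW={A,G,T} → {T} (+0)
site 1, node BQ: B={C} ∩ Q={C} → {C} (+0)
site 1, node ABEKQW: AEKW={T} ∪ BQ={C} → {C,T} (+1)
site 1, node ABEKMQW: ABEKQW={C,T} ∪ M={A} → {A,C,T} (+1)
site 2, node EK: E={C} ∪ K={T} → {C,T} (+1)
site 2, node EKW: EK={C,T} ∪ W={G} → {C,G,T} (+1)
site 2, node AEKW: A={A} ∪ EKW={C,G,T} → {A,C,G,T} (+1)
site 2, node BQ: B={C} ∩ Q={C} → {C} (+0)
site 2, node ABEKQW: AEKW={A,C,G,T} ∩ BQ={C} → {C} (+0)
site 2, node ABEKMQW: ABEKQW={C} ∪ M={T} → {C,T} (+1)
site 3, node EK: E={A} ∪ K={T} → {A,T} (+1)
site 3, node EKW: EK={A,T} ∩ W={T} → {T} (+0)
site 3, node AEKW: A={T} ∩ EKW={T} → {T} (+0)
site 3, node BQ: B={A} ∪ Q={C} → {A,C} (+1)
site 3, node ABEKQW: AEKW={T} ∪ BQ={A,C} → {A,C,T} (+1)
site 3, node ABEKMQW: ABEKQW={A,C,T} ∩ M={C} → {C} (+0)
site 4, node EK: E={T} ∪ K={C} → {C,T} (+1)
site 4, node EKW: EK={C,T} ∪ W={A} → {A,C,T} (+1)
site 4, node AEKW: A={C} ∩ EKW={A,C,T} → {C} (+0)
site 4, node BQ: B={T} ∪ Q={A} → {A,T} (+1)
site 4, node ABEKQW: AEKW={C} ∪ BQ={A,T} → {A,C,T} (+1)
site 4, node ABEKMQW: ABEKQW={A,C,T} ∩ M={C} → {C} (+0)
site 5, node EK: E={C} ∪ K={A} → {A,C} (+1)
site 5, node EKW: EK={A,C} ∩ W={A} → {A} (+0)
site 5, node AEKW: A={T} ∪ EKW={A} → {A,T} (+1)
site 5, node BQ: B={G} ∪ Q={T} → {G,T} (+1)
site 5, node ABEKQW: AEKW={A,T} ∩ BQ={G,T} → {T} (+0)
site 5, node ABEKMQW: ABEKQW={T} ∪ M={G} → {G,T} (+1)
per-site changes: [3, 4, 4, 3, 4, 4]; total = 22

22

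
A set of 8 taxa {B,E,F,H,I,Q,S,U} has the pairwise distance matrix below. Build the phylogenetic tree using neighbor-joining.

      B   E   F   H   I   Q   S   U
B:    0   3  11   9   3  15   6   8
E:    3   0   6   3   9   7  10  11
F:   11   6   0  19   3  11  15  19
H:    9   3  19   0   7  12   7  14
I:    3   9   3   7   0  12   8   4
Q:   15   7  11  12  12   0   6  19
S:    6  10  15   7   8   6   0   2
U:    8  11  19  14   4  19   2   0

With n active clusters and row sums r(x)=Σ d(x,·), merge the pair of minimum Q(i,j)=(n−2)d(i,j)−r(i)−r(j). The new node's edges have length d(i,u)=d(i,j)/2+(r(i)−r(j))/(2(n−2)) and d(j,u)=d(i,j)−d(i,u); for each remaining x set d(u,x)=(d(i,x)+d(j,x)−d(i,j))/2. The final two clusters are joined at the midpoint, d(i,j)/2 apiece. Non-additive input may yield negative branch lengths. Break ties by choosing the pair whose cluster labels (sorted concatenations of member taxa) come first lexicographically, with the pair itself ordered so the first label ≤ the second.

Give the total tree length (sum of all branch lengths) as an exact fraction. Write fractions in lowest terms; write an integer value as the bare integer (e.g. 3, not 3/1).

445/16

1. join S+U (d=2, Q=-119) ⇒ SU; edges |S|=-11/12, |U|=35/12
  updated: d(B,SU)=6, d(E,SU)=19/2, d(F,SU)=16, d(H,SU)=19/2, d(I,SU)=5, d(Q,SU)=23/2
2. join F+I (d=3, Q=-90) ⇒ FI; edges |F|=21/5, |I|=-6/5
  updated: d(B,FI)=11/2, d(E,FI)=6, d(FI,H)=23/2, d(FI,Q)=10, d(FI,SU)=9
3. join E+H (d=3, Q=-123/2) ⇒ EH; edges |E|=-9/16, |H|=57/16
  updated: d(B,EH)=9/2, d(EH,FI)=29/4, d(EH,Q)=8, d(EH,SU)=8
4. join EH+Q (d=8, Q=-193/4) ⇒ EHQ; edges |EH|=29/24, |Q|=163/24
  updated: d(B,EHQ)=23/4, d(EHQ,FI)=37/8, d(EHQ,SU)=23/4
5. join B+SU (d=6, Q=-26) ⇒ BSU; edges |B|=17/8, |SU|=31/8
  updated: d(BSU,EHQ)=11/4, d(BSU,FI)=17/4
6. join BSU+EHQ (d=11/4, Q=-93/8) ⇒ BEHQSU; edges |BSU|=19/16, |EHQ|=25/16
  updated: d(BEHQSU,FI)=49/16
7. join BEHQSU+FI (d=49/16) ⇒ BEFHIQSU; edges |BEHQSU|=49/32, |FI|=49/32
final tree: (((B:17/8,(S:-11/12,U:35/12):31/8):19/16,((E:-9/16,H:57/16):29/24,Q:163/24):25/16):49/32,(F:21/5,I:-6/5):49/32)
total length: 445/16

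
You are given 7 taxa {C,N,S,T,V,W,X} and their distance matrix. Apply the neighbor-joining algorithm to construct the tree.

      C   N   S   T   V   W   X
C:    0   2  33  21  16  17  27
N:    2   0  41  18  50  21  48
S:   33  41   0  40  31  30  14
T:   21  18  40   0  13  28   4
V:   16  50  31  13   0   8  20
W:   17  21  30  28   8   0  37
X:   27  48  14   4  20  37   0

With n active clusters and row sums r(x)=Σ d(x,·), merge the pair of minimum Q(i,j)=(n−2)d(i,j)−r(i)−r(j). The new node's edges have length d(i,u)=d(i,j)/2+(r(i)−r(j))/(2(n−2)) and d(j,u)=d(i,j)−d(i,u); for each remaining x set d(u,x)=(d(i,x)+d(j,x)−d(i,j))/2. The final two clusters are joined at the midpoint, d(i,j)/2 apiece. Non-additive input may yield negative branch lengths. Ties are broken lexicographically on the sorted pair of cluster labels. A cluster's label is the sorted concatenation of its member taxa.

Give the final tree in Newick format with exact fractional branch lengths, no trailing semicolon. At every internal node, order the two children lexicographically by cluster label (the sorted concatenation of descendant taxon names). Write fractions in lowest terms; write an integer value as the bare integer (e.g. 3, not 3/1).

step 1: merge (C,N) at d=2, Q=-286; branch lengths C→-27/5, N→37/5; new cluster CN
  updated: d(CN,S)=36, d(CN,T)=37/2, d(CN,V)=32, d(CN,W)=18, d(CN,X)=73/2
step 2: merge (S,X) at d=14, Q=-413/2; branch lengths S→191/16, X→33/16; new cluster SX
  updated: d(CN,SX)=117/4, d(SX,T)=15, d(SX,V)=37/2, d(SX,W)=53/2
step 3: merge (V,W) at d=8, Q=-128; branch lengths V→5/2, W→11/2; new cluster VW
  updated: d(CN,VW)=21, d(SX,VW)=37/2, d(T,VW)=33/2
step 4: merge (CN,VW) at d=21, Q=-331/4; branch lengths CN→219/16, VW→117/16; new cluster CNVW
  updated: d(CNVW,SX)=107/8, d(CNVW,T)=7
step 5: merge (CNVW,SX) at d=107/8, Q=-283/8; branch lengths CNVW→43/16, SX→171/16; new cluster CNSVWX
  updated: d(CNSVWX,T)=69/16
step 6: merge (CNSVWX,T) at d=69/16; branch lengths CNSVWX→69/32, T→69/32; new cluster CNSTVWX
final tree: ((((C:-27/5,N:37/5):219/16,(V:5/2,W:11/2):117/16):43/16,(S:191/16,X:33/16):171/16):69/32,T:69/32)
total length: 1003/16

((((C:-27/5,N:37/5):219/16,(V:5/2,W:11/2):117/16):43/16,(S:191/16,X:33/16):171/16):69/32,T:69/32)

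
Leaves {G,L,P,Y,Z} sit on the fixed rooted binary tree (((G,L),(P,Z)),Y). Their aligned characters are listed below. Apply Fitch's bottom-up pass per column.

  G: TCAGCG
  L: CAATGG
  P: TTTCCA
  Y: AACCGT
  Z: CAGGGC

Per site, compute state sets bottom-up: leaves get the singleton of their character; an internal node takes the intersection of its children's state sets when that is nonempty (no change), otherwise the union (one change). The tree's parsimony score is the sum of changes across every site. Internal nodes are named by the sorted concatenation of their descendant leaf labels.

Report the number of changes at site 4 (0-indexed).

2

GL@0: {T} ∪ {C} = {C,T} (union, +1)
PZ@0: {T} ∪ {C} = {C,T} (union, +1)
GLPZ@0: {C,T} ∩ {C,T} = {C,T} (intersection, +0)
GLPYZ@0: {C,T} ∪ {A} = {A,C,T} (union, +1)
GL@1: {C} ∪ {A} = {A,C} (union, +1)
PZ@1: {T} ∪ {A} = {A,T} (union, +1)
GLPZ@1: {A,C} ∩ {A,T} = {A} (intersection, +0)
GLPYZ@1: {A} ∩ {A} = {A} (intersection, +0)
GL@2: {A} ∩ {A} = {A} (intersection, +0)
PZ@2: {T} ∪ {G} = {G,T} (union, +1)
GLPZ@2: {A} ∪ {G,T} = {A,G,T} (union, +1)
GLPYZ@2: {A,G,T} ∪ {C} = {A,C,G,T} (union, +1)
GL@3: {G} ∪ {T} = {G,T} (union, +1)
PZ@3: {C} ∪ {G} = {C,G} (union, +1)
GLPZ@3: {G,T} ∩ {C,G} = {G} (intersection, +0)
GLPYZ@3: {G} ∪ {C} = {C,G} (union, +1)
GL@4: {C} ∪ {G} = {C,G} (union, +1)
PZ@4: {C} ∪ {G} = {C,G} (union, +1)
GLPZ@4: {C,G} ∩ {C,G} = {C,G} (intersection, +0)
GLPYZ@4: {C,G} ∩ {G} = {G} (intersection, +0)
GL@5: {G} ∩ {G} = {G} (intersection, +0)
PZ@5: {A} ∪ {C} = {A,C} (union, +1)
GLPZ@5: {G} ∪ {A,C} = {A,C,G} (union, +1)
GLPYZ@5: {A,C,G} ∪ {T} = {A,C,G,T} (union, +1)
per-site changes: [3, 2, 3, 3, 2, 3]; total = 16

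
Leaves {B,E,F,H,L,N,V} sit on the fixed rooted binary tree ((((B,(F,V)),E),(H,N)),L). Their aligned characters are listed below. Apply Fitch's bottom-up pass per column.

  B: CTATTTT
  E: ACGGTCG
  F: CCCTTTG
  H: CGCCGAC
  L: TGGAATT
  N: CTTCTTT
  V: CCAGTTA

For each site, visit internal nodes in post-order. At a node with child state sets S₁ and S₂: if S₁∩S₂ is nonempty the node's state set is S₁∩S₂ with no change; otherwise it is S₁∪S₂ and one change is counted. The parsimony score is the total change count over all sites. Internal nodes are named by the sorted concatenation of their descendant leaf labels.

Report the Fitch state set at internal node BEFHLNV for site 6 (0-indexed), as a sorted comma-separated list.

T

site 0, node FV: F={C} ∩ V={C} → {C} (+0)
site 0, node BFV: B={C} ∩ FV={C} → {C} (+0)
site 0, node BEFV: BFV={C} ∪ E={A} → {A,C} (+1)
site 0, node HN: H={C} ∩ N={C} → {C} (+0)
site 0, node BEFHNV: BEFV={A,C} ∩ HN={C} → {C} (+0)
site 0, node BEFHLNV: BEFHNV={C} ∪ L={T} → {C,T} (+1)
site 1, node FV: F={C} ∩ V={C} → {C} (+0)
site 1, node BFV: B={T} ∪ FV={C} → {C,T} (+1)
site 1, node BEFV: BFV={C,T} ∩ E={C} → {C} (+0)
site 1, node HN: H={G} ∪ N={T} → {G,T} (+1)
site 1, node BEFHNV: BEFV={C} ∪ HN={G,T} → {C,G,T} (+1)
site 1, node BEFHLNV: BEFHNV={C,G,T} ∩ L={G} → {G} (+0)
site 2, node FV: F={C} ∪ V={A} → {A,C} (+1)
site 2, node BFV: B={A} ∩ FV={A,C} → {A} (+0)
site 2, node BEFV: BFV={A} ∪ E={G} → {A,G} (+1)
site 2, node HN: H={C} ∪ N={T} → {C,T} (+1)
site 2, node BEFHNV: BEFV={A,G} ∪ HN={C,T} → {A,C,G,T} (+1)
site 2, node BEFHLNV: BEFHNV={A,C,G,T} ∩ L={G} → {G} (+0)
site 3, node FV: F={T} ∪ V={G} → {G,T} (+1)
site 3, node BFV: B={T} ∩ FV={G,T} → {T} (+0)
site 3, node BEFV: BFV={T} ∪ E={G} → {G,T} (+1)
site 3, node HN: H={C} ∩ N={C} → {C} (+0)
site 3, node BEFHNV: BEFV={G,T} ∪ HN={C} → {C,G,T} (+1)
site 3, node BEFHLNV: BEFHNV={C,G,T} ∪ L={A} → {A,C,G,T} (+1)
site 4, node FV: F={T} ∩ V={T} → {T} (+0)
site 4, node BFV: B={T} ∩ FV={T} → {T} (+0)
site 4, node BEFV: BFV={T} ∩ E={T} → {T} (+0)
site 4, node HN: H={G} ∪ N={T} → {G,T} (+1)
site 4, node BEFHNV: BEFV={T} ∩ HN={G,T} → {T} (+0)
site 4, node BEFHLNV: BEFHNV={T} ∪ L={A} → {A,T} (+1)
site 5, node FV: F={T} ∩ V={T} → {T} (+0)
site 5, node BFV: B={T} ∩ FV={T} → {T} (+0)
site 5, node BEFV: BFV={T} ∪ E={C} → {C,T} (+1)
site 5, node HN: H={A} ∪ N={T} → {A,T} (+1)
site 5, node BEFHNV: BEFV={C,T} ∩ HN={A,T} → {T} (+0)
site 5, node BEFHLNV: BEFHNV={T} ∩ L={T} → {T} (+0)
site 6, node FV: F={G} ∪ V={A} → {A,G} (+1)
site 6, node BFV: B={T} ∪ FV={A,G} → {A,G,T} (+1)
site 6, node BEFV: BFV={A,G,T} ∩ E={G} → {G} (+0)
site 6, node HN: H={C} ∪ N={T} → {C,T} (+1)
site 6, node BEFHNV: BEFV={G} ∪ HN={C,T} → {C,G,T} (+1)
site 6, node BEFHLNV: BEFHNV={C,G,T} ∩ L={T} → {T} (+0)
per-site changes: [2, 3, 4, 4, 2, 2, 4]; total = 21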